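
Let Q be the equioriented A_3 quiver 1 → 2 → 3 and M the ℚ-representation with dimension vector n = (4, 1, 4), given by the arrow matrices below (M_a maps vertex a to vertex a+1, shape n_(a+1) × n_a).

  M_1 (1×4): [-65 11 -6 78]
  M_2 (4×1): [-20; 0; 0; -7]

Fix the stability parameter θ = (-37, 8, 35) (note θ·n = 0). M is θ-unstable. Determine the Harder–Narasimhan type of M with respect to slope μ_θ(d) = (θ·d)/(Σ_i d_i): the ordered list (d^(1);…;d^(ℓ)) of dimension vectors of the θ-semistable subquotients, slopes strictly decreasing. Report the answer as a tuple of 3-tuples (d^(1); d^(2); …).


Barcode: M ≅ I[1,1]^3, I[1,3], I[3,3]^3. HN layers by μ_θ (3 steps, strictly decreasing):
  μ^(1)=35; μ^(2)=8; μ^(3)=-37

((0, 0, 4); (0, 1, 0); (4, 0, 0))


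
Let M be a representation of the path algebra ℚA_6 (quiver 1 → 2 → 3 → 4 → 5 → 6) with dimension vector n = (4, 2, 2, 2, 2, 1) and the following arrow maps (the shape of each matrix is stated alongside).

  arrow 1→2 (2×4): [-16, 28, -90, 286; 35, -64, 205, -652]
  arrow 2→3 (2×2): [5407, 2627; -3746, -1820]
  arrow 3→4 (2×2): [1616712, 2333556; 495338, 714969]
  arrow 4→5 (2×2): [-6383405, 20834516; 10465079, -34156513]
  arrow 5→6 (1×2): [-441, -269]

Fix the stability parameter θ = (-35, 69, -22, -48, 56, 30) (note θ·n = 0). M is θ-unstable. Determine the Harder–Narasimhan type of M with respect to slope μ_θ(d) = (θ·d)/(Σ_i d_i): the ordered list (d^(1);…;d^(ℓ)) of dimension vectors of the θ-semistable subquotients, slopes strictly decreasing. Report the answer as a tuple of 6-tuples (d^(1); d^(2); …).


Interval decomposition of M: I[1,1]^2, I[1,3], I[1,6], I[4,5].
HN type (ℓ=6): μ^(1)=56; μ^(2)=43; μ^(3)=47/2; μ^(4)=-1/3; μ^(5)=-35; μ^(6)=-48

((0, 0, 0, 0, 1, 0); (0, 0, 0, 0, 1, 1); (0, 1, 1, 0, 0, 0); (0, 1, 1, 1, 0, 0); (4, 0, 0, 0, 0, 0); (0, 0, 0, 1, 0, 0))


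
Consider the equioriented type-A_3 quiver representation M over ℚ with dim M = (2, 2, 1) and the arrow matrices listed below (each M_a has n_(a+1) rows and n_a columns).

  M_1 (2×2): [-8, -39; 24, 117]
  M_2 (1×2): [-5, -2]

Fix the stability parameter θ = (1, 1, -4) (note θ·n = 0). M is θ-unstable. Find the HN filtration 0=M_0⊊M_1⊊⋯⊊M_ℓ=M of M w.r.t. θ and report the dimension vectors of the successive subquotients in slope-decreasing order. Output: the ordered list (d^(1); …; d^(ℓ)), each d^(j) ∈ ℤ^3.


Via rank(M_{q-1}∘⋯∘M_p): M ≅ I[1,1], I[1,3], I[2,2].
μ_θ-semistable layers: μ^(1)=1; μ^(2)=-2/3

((1, 1, 0); (1, 1, 1))


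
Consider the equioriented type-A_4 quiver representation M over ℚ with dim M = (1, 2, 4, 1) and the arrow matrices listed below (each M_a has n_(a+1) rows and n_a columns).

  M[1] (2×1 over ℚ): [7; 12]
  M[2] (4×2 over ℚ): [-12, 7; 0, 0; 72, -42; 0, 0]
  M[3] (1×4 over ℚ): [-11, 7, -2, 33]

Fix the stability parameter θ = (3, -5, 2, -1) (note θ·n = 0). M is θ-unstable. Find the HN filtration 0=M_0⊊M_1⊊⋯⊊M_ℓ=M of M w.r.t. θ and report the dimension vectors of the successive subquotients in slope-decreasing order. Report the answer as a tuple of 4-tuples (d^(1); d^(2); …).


Interval decomposition of M: I[1,2], I[2,4], I[3,3]^3.
HN type (ℓ=4): μ^(1)=2; μ^(2)=1/2; μ^(3)=-1; μ^(4)=-5

((0, 0, 3, 0); (0, 0, 1, 1); (1, 1, 0, 0); (0, 1, 0, 0))


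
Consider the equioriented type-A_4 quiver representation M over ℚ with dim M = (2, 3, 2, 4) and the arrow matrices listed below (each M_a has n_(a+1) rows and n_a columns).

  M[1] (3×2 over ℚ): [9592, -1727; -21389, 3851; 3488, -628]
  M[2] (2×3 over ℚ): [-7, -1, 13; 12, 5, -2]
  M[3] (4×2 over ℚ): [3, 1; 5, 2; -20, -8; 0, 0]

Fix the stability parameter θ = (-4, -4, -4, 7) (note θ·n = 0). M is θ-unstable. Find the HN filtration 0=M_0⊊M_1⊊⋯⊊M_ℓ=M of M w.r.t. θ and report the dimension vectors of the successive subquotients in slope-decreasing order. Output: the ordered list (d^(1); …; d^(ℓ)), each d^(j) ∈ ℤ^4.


Via rank(M_{q-1}∘⋯∘M_p): M ≅ I[1,4]^2, I[2,2], I[4,4]^2.
μ_θ-semistable layers: μ^(1)=7; μ^(2)=-4

((0, 0, 0, 4); (2, 3, 2, 0))


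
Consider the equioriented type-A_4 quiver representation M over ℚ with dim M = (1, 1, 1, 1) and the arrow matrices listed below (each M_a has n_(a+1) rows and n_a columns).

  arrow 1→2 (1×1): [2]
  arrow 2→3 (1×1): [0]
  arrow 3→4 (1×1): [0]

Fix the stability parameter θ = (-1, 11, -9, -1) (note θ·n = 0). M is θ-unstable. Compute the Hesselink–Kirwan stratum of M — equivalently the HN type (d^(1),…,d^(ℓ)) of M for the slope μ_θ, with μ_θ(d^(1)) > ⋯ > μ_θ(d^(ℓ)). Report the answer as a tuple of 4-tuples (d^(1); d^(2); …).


Barcode: M ≅ I[1,2], I[3,3], I[4,4]. HN layers by μ_θ (3 steps, strictly decreasing):
  μ^(1)=11; μ^(2)=-1; μ^(3)=-9

((0, 1, 0, 0); (1, 0, 0, 1); (0, 0, 1, 0))


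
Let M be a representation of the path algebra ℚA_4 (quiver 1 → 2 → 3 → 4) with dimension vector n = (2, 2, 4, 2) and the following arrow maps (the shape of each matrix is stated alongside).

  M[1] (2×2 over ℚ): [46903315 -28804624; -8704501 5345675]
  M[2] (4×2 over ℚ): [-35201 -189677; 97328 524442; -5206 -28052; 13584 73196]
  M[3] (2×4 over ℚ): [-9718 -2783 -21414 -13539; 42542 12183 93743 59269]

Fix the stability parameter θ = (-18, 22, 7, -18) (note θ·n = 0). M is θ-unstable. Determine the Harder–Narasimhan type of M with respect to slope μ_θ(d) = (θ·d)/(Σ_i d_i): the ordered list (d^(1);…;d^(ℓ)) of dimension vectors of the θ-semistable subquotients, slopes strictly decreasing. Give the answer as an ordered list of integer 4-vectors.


Interval decomposition of M: I[1,3], I[1,4], I[3,3], I[3,4].
HN type (ℓ=5): μ^(1)=29/2; μ^(2)=7; μ^(3)=11/3; μ^(4)=-11/2; μ^(5)=-18

((0, 1, 1, 0); (0, 0, 1, 0); (0, 1, 1, 1); (0, 0, 1, 1); (2, 0, 0, 0))


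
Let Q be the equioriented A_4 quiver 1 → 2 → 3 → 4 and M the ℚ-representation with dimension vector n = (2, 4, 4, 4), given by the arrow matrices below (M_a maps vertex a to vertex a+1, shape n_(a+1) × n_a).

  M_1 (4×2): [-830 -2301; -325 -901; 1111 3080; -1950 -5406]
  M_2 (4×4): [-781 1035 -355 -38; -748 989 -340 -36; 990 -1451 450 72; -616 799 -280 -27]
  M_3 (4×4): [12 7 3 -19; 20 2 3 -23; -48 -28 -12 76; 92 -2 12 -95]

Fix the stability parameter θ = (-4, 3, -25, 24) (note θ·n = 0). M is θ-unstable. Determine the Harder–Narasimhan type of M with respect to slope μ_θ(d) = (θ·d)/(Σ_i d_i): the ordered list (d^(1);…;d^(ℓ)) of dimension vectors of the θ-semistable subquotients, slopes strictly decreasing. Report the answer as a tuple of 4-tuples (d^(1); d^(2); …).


Barcode: M ≅ I[1,2], I[1,4], I[2,4]^2, I[3,3], I[4,4]. HN layers by μ_θ (6 steps, strictly decreasing):
  μ^(1)=24; μ^(2)=3; μ^(3)=-4; μ^(4)=-26/3; μ^(5)=-11; μ^(6)=-25

((0, 0, 0, 4); (0, 1, 0, 0); (1, 0, 0, 0); (1, 1, 1, 0); (0, 2, 2, 0); (0, 0, 1, 0))


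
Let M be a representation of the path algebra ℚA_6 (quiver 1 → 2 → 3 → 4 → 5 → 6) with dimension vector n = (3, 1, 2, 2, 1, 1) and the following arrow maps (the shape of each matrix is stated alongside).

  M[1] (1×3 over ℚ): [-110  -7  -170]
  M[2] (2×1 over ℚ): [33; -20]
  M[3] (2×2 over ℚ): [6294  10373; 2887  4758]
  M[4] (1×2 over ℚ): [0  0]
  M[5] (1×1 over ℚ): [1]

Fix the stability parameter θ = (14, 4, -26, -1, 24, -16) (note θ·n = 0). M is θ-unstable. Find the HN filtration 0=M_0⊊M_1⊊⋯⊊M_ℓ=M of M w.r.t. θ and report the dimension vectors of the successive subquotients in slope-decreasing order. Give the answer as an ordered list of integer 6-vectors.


Via rank(M_{q-1}∘⋯∘M_p): M ≅ I[1,1]^2, I[1,4], I[3,4], I[5,6].
μ_θ-semistable layers: μ^(1)=14; μ^(2)=4; μ^(3)=-1; μ^(4)=-8/3; μ^(5)=-26

((2, 0, 0, 0, 0, 0); (0, 0, 0, 0, 1, 1); (0, 0, 0, 2, 0, 0); (1, 1, 1, 0, 0, 0); (0, 0, 1, 0, 0, 0))


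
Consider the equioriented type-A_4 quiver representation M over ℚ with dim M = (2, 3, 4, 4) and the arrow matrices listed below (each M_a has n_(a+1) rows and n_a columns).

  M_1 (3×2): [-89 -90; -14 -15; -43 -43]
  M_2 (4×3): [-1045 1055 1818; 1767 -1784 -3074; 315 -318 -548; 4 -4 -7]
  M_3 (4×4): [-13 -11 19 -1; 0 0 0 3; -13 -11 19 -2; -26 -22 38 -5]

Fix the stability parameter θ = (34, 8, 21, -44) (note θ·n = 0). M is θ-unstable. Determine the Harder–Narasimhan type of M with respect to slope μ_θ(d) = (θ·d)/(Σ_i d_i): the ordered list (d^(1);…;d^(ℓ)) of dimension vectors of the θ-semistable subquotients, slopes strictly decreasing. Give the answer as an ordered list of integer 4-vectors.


Via rank(M_{q-1}∘⋯∘M_p): M ≅ I[1,3], I[1,4], I[2,4], I[3,3], I[4,4]^2.
μ_θ-semistable layers: μ^(1)=21; μ^(2)=19/4; μ^(3)=-5; μ^(4)=-44

((1, 1, 2, 0); (1, 1, 1, 1); (0, 1, 1, 1); (0, 0, 0, 2))


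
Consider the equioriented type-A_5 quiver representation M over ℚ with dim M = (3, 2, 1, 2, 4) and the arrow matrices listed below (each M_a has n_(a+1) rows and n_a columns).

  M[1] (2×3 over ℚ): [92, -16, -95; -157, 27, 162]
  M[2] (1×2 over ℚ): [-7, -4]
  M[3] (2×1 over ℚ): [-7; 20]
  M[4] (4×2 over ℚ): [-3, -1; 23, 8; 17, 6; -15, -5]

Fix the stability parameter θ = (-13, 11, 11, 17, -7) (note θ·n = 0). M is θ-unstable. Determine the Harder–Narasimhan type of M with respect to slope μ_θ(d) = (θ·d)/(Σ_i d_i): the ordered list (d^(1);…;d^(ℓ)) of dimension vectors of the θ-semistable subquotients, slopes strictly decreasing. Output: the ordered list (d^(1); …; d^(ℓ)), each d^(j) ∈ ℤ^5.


Interval decomposition of M: I[1,1], I[1,2], I[1,5], I[4,5], I[5,5]^2.
HN type (ℓ=5): μ^(1)=11; μ^(2)=8; μ^(3)=5; μ^(4)=-7; μ^(5)=-13

((0, 1, 0, 0, 0); (0, 1, 1, 1, 1); (0, 0, 0, 1, 1); (0, 0, 0, 0, 2); (3, 0, 0, 0, 0))


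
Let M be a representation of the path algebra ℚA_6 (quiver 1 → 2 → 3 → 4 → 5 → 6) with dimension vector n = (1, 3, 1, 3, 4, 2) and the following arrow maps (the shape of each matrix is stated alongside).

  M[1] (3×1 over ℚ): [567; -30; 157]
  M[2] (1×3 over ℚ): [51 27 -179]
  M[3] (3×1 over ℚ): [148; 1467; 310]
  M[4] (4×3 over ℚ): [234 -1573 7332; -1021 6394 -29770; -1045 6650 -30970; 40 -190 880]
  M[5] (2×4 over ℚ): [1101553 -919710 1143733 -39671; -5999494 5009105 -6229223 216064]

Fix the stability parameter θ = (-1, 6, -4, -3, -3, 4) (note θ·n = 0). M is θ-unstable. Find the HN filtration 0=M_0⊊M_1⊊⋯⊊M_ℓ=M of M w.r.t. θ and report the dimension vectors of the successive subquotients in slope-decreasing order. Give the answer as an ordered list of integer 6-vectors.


Barcode: M ≅ I[1,6], I[2,2]^2, I[4,4], I[4,5], I[5,5], I[5,6]. HN layers by μ_θ (4 steps, strictly decreasing):
  μ^(1)=6; μ^(2)=4; μ^(3)=-1; μ^(4)=-3

((0, 2, 0, 0, 0, 0); (0, 0, 0, 0, 0, 2); (1, 1, 1, 1, 1, 0); (0, 0, 0, 2, 3, 0))


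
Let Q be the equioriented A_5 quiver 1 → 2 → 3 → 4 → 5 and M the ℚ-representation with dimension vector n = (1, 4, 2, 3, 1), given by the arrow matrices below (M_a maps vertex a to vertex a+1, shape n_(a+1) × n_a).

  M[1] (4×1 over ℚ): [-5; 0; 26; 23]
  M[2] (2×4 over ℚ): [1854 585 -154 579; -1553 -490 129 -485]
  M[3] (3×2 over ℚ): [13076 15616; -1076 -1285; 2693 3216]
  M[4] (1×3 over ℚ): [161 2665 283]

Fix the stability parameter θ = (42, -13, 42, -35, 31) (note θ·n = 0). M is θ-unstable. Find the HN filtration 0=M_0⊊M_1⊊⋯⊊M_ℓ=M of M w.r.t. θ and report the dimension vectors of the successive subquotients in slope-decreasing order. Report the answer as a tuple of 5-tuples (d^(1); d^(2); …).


Via rank(M_{q-1}∘⋯∘M_p): M ≅ I[1,5], I[2,2]^2, I[2,4], I[4,4].
μ_θ-semistable layers: μ^(1)=31; μ^(2)=9; μ^(3)=7/2; μ^(4)=-13; μ^(5)=-35

((0, 0, 0, 0, 1); (1, 1, 1, 1, 0); (0, 0, 1, 1, 0); (0, 3, 0, 0, 0); (0, 0, 0, 1, 0))


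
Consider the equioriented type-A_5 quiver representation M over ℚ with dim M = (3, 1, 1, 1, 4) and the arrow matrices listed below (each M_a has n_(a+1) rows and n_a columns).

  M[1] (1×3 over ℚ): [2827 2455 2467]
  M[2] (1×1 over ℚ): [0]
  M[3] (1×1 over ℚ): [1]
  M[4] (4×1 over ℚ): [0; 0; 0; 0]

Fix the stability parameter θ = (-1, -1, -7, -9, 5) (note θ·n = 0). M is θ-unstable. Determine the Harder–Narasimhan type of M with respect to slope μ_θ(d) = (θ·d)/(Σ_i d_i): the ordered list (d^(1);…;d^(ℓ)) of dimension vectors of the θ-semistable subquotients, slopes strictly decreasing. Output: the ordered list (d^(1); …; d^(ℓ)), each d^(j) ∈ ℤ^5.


Barcode: M ≅ I[1,1]^2, I[1,2], I[3,4], I[5,5]^4. HN layers by μ_θ (3 steps, strictly decreasing):
  μ^(1)=5; μ^(2)=-1; μ^(3)=-8

((0, 0, 0, 0, 4); (3, 1, 0, 0, 0); (0, 0, 1, 1, 0))


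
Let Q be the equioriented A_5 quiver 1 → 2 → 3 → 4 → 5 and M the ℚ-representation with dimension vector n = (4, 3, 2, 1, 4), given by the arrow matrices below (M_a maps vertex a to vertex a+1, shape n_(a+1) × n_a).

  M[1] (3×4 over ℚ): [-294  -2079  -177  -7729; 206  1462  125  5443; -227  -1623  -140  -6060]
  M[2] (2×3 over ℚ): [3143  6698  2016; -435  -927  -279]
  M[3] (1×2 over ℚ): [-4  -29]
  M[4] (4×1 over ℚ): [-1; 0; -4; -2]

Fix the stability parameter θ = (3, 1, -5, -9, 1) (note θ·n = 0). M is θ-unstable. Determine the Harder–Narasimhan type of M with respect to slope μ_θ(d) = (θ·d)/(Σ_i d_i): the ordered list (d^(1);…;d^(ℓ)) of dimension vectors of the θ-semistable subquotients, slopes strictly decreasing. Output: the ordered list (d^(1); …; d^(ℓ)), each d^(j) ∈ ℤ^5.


Barcode: M ≅ I[1,1], I[1,2], I[1,3], I[1,5], I[5,5]^3. HN layers by μ_θ (5 steps, strictly decreasing):
  μ^(1)=3; μ^(2)=2; μ^(3)=1; μ^(4)=-1/3; μ^(5)=-5/2

((1, 0, 0, 0, 0); (1, 1, 0, 0, 0); (0, 0, 0, 0, 4); (1, 1, 1, 0, 0); (1, 1, 1, 1, 0))


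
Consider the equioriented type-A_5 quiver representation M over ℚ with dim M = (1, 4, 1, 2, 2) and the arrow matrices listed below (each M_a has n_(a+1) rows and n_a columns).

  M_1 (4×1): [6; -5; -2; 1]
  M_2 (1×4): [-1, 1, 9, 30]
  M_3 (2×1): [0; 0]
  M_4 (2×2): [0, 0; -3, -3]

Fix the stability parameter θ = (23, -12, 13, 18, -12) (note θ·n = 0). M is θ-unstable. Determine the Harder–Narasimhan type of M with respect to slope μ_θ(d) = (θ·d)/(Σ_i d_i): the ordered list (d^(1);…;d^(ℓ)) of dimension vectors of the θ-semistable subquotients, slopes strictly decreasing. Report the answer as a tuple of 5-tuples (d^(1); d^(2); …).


Barcode: M ≅ I[1,3], I[2,2]^3, I[4,4], I[4,5], I[5,5]. HN layers by μ_θ (5 steps, strictly decreasing):
  μ^(1)=18; μ^(2)=13; μ^(3)=11/2; μ^(4)=3; μ^(5)=-12

((0, 0, 0, 1, 0); (0, 0, 1, 0, 0); (1, 1, 0, 0, 0); (0, 0, 0, 1, 1); (0, 3, 0, 0, 1))


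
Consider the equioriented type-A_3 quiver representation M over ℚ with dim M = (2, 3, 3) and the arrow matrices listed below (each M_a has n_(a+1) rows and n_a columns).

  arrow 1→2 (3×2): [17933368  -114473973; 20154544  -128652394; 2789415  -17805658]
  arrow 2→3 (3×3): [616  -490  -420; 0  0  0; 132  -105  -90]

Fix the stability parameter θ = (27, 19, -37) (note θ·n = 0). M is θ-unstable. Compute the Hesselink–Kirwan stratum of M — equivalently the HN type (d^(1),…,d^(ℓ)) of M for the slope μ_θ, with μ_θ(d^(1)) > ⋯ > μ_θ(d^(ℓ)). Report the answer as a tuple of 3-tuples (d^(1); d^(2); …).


Via rank(M_{q-1}∘⋯∘M_p): M ≅ I[1,2], I[1,3], I[2,2], I[3,3]^2.
μ_θ-semistable layers: μ^(1)=23; μ^(2)=19; μ^(3)=3; μ^(4)=-37

((1, 1, 0); (0, 1, 0); (1, 1, 1); (0, 0, 2))


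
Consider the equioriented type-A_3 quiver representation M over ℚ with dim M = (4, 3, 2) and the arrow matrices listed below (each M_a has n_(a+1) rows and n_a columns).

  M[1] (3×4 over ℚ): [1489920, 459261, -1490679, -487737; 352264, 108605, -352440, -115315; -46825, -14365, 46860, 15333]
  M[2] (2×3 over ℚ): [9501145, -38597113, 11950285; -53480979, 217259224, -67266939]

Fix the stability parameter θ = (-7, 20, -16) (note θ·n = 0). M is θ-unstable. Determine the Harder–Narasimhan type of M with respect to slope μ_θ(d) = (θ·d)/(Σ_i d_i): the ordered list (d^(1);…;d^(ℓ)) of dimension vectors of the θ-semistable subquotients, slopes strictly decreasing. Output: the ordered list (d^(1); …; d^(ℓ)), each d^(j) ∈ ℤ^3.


Via rank(M_{q-1}∘⋯∘M_p): M ≅ I[1,1], I[1,2], I[1,3]^2.
μ_θ-semistable layers: μ^(1)=20; μ^(2)=2; μ^(3)=-7

((0, 1, 0); (0, 2, 2); (4, 0, 0))


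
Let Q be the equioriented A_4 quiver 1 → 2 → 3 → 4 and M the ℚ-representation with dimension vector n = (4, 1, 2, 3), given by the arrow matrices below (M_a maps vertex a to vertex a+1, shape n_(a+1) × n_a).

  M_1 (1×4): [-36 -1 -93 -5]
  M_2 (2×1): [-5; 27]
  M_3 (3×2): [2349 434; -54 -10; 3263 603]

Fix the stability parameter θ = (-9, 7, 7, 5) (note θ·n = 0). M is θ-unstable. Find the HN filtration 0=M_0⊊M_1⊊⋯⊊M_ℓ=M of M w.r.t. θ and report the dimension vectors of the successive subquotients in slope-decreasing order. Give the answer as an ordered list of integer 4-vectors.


Interval decomposition of M: I[1,1]^3, I[1,4], I[3,4], I[4,4].
HN type (ℓ=4): μ^(1)=19/3; μ^(2)=6; μ^(3)=5; μ^(4)=-9

((0, 1, 1, 1); (0, 0, 1, 1); (0, 0, 0, 1); (4, 0, 0, 0))


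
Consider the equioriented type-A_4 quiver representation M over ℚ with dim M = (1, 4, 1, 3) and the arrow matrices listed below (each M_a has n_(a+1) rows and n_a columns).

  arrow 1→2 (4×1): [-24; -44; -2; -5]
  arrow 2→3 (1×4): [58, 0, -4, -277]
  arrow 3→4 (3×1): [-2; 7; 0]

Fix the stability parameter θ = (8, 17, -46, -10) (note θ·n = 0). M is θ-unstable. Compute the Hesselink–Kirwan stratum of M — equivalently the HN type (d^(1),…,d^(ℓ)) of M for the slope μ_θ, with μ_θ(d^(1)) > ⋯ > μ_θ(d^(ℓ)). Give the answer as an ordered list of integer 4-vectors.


Interval decomposition of M: I[1,4], I[2,2]^3, I[4,4]^2.
HN type (ℓ=3): μ^(1)=17; μ^(2)=-31/4; μ^(3)=-10

((0, 3, 0, 0); (1, 1, 1, 1); (0, 0, 0, 2))


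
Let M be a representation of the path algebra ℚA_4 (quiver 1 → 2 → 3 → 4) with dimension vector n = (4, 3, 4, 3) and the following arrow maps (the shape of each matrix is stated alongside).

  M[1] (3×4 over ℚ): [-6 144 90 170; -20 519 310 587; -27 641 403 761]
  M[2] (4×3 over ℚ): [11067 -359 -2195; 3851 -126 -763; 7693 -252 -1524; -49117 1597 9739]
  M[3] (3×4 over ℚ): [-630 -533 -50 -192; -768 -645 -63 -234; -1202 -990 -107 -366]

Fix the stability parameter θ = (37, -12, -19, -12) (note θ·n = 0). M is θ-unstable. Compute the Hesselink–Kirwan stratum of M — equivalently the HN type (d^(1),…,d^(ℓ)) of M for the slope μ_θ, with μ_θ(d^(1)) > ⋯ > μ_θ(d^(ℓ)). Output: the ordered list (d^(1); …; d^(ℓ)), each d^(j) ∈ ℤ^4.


Via rank(M_{q-1}∘⋯∘M_p): M ≅ I[1,1], I[1,3], I[1,4]^2, I[3,3], I[4,4].
μ_θ-semistable layers: μ^(1)=37; μ^(2)=2; μ^(3)=-3/2; μ^(4)=-12; μ^(5)=-19

((1, 0, 0, 0); (1, 1, 1, 0); (2, 2, 2, 2); (0, 0, 0, 1); (0, 0, 1, 0))


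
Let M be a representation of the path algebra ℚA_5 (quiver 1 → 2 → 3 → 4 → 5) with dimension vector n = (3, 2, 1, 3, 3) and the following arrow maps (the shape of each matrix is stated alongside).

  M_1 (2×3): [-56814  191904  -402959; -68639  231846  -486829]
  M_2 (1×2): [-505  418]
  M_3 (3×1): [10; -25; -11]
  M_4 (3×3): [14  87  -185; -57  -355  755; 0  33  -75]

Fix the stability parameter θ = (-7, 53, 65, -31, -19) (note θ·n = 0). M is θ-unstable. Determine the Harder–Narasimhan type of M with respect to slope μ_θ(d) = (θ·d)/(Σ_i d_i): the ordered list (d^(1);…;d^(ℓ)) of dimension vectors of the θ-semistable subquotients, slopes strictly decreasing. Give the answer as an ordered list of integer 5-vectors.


Barcode: M ≅ I[1,1], I[1,2], I[1,4], I[4,5]^2, I[5,5]. HN layers by μ_θ (5 steps, strictly decreasing):
  μ^(1)=53; μ^(2)=29; μ^(3)=-7; μ^(4)=-19; μ^(5)=-31

((0, 1, 0, 0, 0); (0, 1, 1, 1, 0); (3, 0, 0, 0, 0); (0, 0, 0, 0, 3); (0, 0, 0, 2, 0))


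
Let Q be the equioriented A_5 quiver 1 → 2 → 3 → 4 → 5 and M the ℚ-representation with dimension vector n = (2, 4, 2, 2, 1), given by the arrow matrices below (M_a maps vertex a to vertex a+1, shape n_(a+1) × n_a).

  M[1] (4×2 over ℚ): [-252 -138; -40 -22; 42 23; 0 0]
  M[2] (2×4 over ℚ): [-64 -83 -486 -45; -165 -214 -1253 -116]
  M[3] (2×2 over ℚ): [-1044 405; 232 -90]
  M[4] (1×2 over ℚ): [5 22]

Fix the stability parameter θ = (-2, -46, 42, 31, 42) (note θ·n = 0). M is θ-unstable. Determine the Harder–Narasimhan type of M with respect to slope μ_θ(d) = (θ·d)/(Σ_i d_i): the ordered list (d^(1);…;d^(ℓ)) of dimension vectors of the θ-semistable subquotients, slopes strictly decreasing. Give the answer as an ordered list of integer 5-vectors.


Barcode: M ≅ I[1,3], I[1,5], I[2,2]^2, I[4,4]. HN layers by μ_θ (5 steps, strictly decreasing):
  μ^(1)=42; μ^(2)=73/2; μ^(3)=31; μ^(4)=-24; μ^(5)=-46

((0, 0, 1, 0, 1); (0, 0, 1, 1, 0); (0, 0, 0, 1, 0); (2, 2, 0, 0, 0); (0, 2, 0, 0, 0))


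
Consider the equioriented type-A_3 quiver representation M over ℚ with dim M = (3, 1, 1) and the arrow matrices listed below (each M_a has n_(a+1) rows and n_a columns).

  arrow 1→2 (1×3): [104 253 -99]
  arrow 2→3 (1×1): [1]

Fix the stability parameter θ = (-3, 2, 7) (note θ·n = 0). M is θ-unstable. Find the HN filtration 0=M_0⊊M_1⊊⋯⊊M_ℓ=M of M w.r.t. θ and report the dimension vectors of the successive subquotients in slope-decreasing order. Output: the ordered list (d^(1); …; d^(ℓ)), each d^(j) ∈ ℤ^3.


Via rank(M_{q-1}∘⋯∘M_p): M ≅ I[1,1]^2, I[1,3].
μ_θ-semistable layers: μ^(1)=7; μ^(2)=2; μ^(3)=-3

((0, 0, 1); (0, 1, 0); (3, 0, 0))


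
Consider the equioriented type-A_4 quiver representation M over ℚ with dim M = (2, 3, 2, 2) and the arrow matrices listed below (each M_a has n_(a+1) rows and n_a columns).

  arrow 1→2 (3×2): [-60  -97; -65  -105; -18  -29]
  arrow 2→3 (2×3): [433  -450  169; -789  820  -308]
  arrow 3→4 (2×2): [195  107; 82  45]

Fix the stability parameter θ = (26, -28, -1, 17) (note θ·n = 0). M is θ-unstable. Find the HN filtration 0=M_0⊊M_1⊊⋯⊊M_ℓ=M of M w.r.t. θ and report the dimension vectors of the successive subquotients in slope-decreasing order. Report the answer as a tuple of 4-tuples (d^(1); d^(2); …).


Interval decomposition of M: I[1,4]^2, I[2,2].
HN type (ℓ=3): μ^(1)=17; μ^(2)=-1; μ^(3)=-28

((0, 0, 0, 2); (2, 2, 2, 0); (0, 1, 0, 0))


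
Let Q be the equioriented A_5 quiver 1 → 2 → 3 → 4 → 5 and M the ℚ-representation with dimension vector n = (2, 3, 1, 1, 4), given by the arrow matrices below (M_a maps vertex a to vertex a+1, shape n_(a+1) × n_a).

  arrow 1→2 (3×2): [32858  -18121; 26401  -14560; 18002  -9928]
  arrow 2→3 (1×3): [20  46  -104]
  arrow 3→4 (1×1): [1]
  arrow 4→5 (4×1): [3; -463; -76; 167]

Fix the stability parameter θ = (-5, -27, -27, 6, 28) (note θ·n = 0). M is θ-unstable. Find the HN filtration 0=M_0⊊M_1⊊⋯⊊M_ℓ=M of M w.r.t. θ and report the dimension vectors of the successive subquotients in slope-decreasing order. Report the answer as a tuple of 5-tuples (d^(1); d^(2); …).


Interval decomposition of M: I[1,2], I[1,5], I[2,2], I[5,5]^3.
HN type (ℓ=5): μ^(1)=28; μ^(2)=6; μ^(3)=-16; μ^(4)=-59/3; μ^(5)=-27

((0, 0, 0, 0, 4); (0, 0, 0, 1, 0); (1, 1, 0, 0, 0); (1, 1, 1, 0, 0); (0, 1, 0, 0, 0))


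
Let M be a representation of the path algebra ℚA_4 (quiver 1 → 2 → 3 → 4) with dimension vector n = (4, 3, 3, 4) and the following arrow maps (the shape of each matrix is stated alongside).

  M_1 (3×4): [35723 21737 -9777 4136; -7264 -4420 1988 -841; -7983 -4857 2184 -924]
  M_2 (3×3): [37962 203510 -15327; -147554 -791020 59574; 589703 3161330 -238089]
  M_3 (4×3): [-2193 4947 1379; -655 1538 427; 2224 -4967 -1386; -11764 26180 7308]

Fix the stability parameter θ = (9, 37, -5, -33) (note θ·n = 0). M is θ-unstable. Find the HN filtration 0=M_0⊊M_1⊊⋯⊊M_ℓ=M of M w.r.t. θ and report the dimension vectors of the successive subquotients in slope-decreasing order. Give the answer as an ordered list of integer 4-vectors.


Barcode: M ≅ I[1,1], I[1,2], I[1,3], I[1,4], I[3,4], I[4,4]^2. HN layers by μ_θ (6 steps, strictly decreasing):
  μ^(1)=37; μ^(2)=16; μ^(3)=9; μ^(4)=2; μ^(5)=-19; μ^(6)=-33

((0, 1, 0, 0); (0, 1, 1, 0); (3, 0, 0, 0); (1, 1, 1, 1); (0, 0, 1, 1); (0, 0, 0, 2))


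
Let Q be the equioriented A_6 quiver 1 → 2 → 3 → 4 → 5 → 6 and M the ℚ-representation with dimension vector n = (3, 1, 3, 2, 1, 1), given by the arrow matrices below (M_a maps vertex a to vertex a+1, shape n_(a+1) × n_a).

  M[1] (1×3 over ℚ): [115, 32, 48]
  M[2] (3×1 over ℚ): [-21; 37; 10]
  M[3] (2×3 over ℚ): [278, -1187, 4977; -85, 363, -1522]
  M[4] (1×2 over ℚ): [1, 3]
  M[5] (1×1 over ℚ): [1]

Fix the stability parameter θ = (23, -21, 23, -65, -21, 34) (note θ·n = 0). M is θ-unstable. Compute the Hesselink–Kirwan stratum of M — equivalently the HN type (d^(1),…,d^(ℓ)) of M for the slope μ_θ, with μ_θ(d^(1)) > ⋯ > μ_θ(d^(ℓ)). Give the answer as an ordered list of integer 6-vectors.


Barcode: M ≅ I[1,1]^2, I[1,6], I[3,3], I[3,4]. HN layers by μ_θ (4 steps, strictly decreasing):
  μ^(1)=34; μ^(2)=23; μ^(3)=-61/5; μ^(4)=-21

((0, 0, 0, 0, 0, 1); (2, 0, 1, 0, 0, 0); (1, 1, 1, 1, 1, 0); (0, 0, 1, 1, 0, 0))


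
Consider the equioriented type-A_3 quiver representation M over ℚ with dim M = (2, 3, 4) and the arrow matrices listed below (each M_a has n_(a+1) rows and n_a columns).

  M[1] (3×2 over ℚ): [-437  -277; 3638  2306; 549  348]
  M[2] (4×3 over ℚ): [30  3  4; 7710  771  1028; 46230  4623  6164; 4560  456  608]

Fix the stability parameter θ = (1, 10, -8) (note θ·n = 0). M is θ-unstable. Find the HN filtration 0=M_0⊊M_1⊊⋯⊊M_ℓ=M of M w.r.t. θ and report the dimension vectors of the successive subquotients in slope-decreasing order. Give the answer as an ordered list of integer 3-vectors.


Interval decomposition of M: I[1,2]^2, I[2,3], I[3,3]^3.
HN type (ℓ=3): μ^(1)=10; μ^(2)=1; μ^(3)=-8

((0, 2, 0); (2, 1, 1); (0, 0, 3))


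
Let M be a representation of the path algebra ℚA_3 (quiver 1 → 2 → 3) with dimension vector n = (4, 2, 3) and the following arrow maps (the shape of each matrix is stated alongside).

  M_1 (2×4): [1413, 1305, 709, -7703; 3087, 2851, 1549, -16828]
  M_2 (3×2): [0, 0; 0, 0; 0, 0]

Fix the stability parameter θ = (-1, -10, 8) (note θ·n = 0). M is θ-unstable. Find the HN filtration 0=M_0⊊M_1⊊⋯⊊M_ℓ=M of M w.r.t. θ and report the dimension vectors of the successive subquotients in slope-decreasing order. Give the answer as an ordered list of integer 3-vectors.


Via rank(M_{q-1}∘⋯∘M_p): M ≅ I[1,1]^2, I[1,2]^2, I[3,3]^3.
μ_θ-semistable layers: μ^(1)=8; μ^(2)=-1; μ^(3)=-11/2

((0, 0, 3); (2, 0, 0); (2, 2, 0))


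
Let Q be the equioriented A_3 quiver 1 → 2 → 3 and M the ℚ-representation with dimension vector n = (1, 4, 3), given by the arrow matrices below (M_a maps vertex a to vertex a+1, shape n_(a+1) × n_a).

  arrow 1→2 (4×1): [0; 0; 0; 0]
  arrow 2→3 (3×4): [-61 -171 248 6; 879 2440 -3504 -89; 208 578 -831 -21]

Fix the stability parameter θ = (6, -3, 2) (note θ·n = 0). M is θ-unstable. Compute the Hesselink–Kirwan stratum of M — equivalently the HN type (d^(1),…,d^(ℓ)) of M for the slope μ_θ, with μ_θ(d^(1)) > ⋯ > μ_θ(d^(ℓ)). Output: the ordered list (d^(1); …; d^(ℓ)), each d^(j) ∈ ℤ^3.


Interval decomposition of M: I[1,1], I[2,2], I[2,3]^3.
HN type (ℓ=3): μ^(1)=6; μ^(2)=2; μ^(3)=-3

((1, 0, 0); (0, 0, 3); (0, 4, 0))


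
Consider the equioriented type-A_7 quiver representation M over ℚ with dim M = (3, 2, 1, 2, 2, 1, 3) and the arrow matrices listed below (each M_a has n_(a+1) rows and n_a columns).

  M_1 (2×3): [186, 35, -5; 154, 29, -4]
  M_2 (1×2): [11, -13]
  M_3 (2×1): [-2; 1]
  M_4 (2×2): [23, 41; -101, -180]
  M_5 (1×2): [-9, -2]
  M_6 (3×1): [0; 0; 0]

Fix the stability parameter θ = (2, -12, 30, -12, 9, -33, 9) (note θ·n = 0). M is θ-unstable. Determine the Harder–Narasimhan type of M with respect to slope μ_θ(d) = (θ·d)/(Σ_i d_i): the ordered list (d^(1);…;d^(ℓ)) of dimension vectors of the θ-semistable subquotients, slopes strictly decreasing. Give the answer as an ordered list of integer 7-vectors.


Via rank(M_{q-1}∘⋯∘M_p): M ≅ I[1,1], I[1,2], I[1,6], I[4,5], I[7,7]^3.
μ_θ-semistable layers: μ^(1)=9; μ^(2)=2; μ^(3)=-3/2; μ^(4)=-5; μ^(5)=-12

((0, 0, 0, 0, 1, 0, 3); (1, 0, 0, 0, 0, 0, 0); (0, 0, 1, 1, 1, 1, 0); (2, 2, 0, 0, 0, 0, 0); (0, 0, 0, 1, 0, 0, 0))


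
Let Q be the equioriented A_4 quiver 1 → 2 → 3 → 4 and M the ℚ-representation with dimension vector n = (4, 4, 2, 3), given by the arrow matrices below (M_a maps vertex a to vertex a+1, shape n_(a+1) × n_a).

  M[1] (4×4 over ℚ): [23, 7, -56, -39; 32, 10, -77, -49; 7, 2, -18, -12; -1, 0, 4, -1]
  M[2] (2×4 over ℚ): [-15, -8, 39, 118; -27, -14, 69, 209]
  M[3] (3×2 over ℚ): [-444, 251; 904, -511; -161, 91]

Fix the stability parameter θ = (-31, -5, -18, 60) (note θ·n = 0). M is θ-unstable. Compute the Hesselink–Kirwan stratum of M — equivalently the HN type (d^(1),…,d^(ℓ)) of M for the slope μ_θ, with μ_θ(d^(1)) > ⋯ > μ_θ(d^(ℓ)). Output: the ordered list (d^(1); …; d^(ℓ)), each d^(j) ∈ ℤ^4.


Barcode: M ≅ I[1,2]^2, I[1,4]^2, I[4,4]. HN layers by μ_θ (4 steps, strictly decreasing):
  μ^(1)=60; μ^(2)=-5; μ^(3)=-23/2; μ^(4)=-31

((0, 0, 0, 3); (0, 2, 0, 0); (0, 2, 2, 0); (4, 0, 0, 0))


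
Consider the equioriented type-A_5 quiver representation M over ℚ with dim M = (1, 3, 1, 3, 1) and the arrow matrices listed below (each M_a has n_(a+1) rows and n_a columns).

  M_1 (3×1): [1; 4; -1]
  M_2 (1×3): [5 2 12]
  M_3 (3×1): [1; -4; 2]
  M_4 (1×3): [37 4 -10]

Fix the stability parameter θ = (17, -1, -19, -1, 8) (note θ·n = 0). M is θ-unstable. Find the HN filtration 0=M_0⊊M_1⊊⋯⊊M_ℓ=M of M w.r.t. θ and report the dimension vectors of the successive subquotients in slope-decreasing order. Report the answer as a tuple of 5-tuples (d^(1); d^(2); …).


Barcode: M ≅ I[1,5], I[2,2]^2, I[4,4]^2. HN layers by μ_θ (2 steps, strictly decreasing):
  μ^(1)=8; μ^(2)=-1

((0, 0, 0, 0, 1); (1, 3, 1, 3, 0))


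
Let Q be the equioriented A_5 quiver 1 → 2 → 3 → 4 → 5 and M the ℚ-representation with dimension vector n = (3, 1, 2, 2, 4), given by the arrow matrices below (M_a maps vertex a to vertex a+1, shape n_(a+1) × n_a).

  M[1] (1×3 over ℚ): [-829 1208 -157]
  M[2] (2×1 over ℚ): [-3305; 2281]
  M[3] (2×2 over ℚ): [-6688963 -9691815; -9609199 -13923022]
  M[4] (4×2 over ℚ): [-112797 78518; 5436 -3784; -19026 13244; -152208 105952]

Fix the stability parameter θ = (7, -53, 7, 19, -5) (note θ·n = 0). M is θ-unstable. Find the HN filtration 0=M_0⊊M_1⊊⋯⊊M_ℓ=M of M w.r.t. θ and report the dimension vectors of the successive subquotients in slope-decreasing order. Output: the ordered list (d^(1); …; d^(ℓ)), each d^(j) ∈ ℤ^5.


Interval decomposition of M: I[1,1]^2, I[1,5], I[3,4], I[5,5]^3.
HN type (ℓ=4): μ^(1)=19; μ^(2)=7; μ^(3)=-5; μ^(4)=-23

((0, 0, 0, 1, 0); (2, 0, 2, 1, 1); (0, 0, 0, 0, 3); (1, 1, 0, 0, 0))


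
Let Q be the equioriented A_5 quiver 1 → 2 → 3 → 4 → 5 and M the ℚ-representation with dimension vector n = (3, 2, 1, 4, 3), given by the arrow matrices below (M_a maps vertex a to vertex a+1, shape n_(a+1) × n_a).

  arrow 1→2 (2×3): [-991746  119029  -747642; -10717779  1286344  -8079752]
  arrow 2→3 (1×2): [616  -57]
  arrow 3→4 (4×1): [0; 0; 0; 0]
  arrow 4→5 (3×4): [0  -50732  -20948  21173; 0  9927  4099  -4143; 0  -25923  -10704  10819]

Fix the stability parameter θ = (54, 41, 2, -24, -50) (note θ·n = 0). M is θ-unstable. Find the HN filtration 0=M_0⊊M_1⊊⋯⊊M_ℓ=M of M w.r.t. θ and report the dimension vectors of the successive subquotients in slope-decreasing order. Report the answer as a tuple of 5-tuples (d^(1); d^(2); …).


Barcode: M ≅ I[1,1], I[1,2], I[1,3], I[4,4], I[4,5]^3. HN layers by μ_θ (5 steps, strictly decreasing):
  μ^(1)=54; μ^(2)=95/2; μ^(3)=97/3; μ^(4)=-24; μ^(5)=-37

((1, 0, 0, 0, 0); (1, 1, 0, 0, 0); (1, 1, 1, 0, 0); (0, 0, 0, 1, 0); (0, 0, 0, 3, 3))


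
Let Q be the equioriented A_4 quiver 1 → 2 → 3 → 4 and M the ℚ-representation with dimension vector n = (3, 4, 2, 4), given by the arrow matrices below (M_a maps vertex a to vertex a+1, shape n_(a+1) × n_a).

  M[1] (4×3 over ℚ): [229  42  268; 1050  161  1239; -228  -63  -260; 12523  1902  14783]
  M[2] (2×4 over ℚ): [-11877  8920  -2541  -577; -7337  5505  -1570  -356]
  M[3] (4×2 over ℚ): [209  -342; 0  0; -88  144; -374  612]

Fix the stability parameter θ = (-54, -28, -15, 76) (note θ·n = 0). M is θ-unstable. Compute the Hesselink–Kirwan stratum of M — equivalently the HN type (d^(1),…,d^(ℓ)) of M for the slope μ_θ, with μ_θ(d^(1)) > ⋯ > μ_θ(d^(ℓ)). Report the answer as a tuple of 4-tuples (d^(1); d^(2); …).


Interval decomposition of M: I[1,2], I[1,3], I[1,4], I[2,2], I[4,4]^3.
HN type (ℓ=4): μ^(1)=76; μ^(2)=-15; μ^(3)=-28; μ^(4)=-54

((0, 0, 0, 4); (0, 0, 2, 0); (0, 4, 0, 0); (3, 0, 0, 0))


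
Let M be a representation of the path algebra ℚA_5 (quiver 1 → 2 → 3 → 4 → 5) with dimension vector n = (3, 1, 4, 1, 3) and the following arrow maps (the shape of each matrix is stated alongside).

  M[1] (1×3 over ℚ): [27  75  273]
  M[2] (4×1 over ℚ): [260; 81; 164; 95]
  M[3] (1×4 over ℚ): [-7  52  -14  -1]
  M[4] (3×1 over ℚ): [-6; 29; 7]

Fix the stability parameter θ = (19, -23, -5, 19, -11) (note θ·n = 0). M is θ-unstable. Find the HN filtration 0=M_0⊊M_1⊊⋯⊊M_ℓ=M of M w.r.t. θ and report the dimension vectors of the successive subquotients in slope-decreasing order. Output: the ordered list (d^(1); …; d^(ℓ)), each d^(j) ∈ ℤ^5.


Barcode: M ≅ I[1,1]^2, I[1,5], I[3,3]^3, I[5,5]^2. HN layers by μ_θ (5 steps, strictly decreasing):
  μ^(1)=19; μ^(2)=4; μ^(3)=-3; μ^(4)=-5; μ^(5)=-11

((2, 0, 0, 0, 0); (0, 0, 0, 1, 1); (1, 1, 1, 0, 0); (0, 0, 3, 0, 0); (0, 0, 0, 0, 2))


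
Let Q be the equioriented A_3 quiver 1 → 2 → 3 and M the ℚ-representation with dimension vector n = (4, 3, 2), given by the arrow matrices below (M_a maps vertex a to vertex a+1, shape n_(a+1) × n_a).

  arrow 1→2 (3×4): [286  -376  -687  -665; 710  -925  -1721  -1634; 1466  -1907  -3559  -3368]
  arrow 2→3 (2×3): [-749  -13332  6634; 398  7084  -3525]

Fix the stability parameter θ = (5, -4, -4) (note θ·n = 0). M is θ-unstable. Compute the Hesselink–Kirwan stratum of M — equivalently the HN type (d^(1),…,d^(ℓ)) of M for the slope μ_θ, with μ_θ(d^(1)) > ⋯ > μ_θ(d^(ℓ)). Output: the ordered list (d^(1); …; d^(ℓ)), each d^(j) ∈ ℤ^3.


Via rank(M_{q-1}∘⋯∘M_p): M ≅ I[1,1], I[1,2], I[1,3]^2.
μ_θ-semistable layers: μ^(1)=5; μ^(2)=1/2; μ^(3)=-1

((1, 0, 0); (1, 1, 0); (2, 2, 2))


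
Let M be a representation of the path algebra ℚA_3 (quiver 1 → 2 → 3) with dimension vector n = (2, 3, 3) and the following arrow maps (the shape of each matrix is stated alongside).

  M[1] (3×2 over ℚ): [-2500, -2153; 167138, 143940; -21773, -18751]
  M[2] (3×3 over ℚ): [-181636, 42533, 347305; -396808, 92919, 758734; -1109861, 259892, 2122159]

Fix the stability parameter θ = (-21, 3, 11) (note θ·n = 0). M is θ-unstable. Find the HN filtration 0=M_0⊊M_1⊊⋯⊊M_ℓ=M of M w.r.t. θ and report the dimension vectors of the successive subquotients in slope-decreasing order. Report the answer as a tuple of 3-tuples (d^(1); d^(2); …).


Interval decomposition of M: I[1,3]^2, I[2,3].
HN type (ℓ=3): μ^(1)=11; μ^(2)=3; μ^(3)=-21

((0, 0, 3); (0, 3, 0); (2, 0, 0))


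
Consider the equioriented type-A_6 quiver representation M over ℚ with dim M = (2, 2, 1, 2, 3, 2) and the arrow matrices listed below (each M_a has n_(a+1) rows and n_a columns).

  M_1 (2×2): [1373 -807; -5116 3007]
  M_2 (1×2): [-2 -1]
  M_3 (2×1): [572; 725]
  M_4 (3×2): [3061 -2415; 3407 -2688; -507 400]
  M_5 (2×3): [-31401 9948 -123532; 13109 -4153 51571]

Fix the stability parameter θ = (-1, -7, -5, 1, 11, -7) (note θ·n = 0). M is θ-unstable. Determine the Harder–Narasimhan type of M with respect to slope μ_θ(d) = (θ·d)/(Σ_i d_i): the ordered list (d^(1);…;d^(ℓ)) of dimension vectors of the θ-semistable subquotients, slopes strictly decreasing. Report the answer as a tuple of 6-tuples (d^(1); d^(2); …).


Interval decomposition of M: I[1,2], I[1,6], I[4,5], I[5,6].
HN type (ℓ=5): μ^(1)=11; μ^(2)=2; μ^(3)=1; μ^(4)=-4; μ^(5)=-13/3

((0, 0, 0, 0, 1, 0); (0, 0, 0, 0, 2, 2); (0, 0, 0, 2, 0, 0); (1, 1, 0, 0, 0, 0); (1, 1, 1, 0, 0, 0))


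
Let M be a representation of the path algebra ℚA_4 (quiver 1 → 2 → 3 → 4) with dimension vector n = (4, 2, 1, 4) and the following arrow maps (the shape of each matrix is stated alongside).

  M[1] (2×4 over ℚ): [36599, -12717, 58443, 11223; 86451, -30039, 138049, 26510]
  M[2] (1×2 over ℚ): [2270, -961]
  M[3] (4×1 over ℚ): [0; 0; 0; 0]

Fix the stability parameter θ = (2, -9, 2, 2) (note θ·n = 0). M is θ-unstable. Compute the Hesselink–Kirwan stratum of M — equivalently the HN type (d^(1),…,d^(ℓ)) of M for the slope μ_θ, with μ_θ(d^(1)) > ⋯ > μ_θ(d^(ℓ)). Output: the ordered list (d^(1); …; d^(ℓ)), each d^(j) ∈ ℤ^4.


Barcode: M ≅ I[1,1]^2, I[1,2], I[1,3], I[4,4]^4. HN layers by μ_θ (2 steps, strictly decreasing):
  μ^(1)=2; μ^(2)=-7/2

((2, 0, 1, 4); (2, 2, 0, 0))


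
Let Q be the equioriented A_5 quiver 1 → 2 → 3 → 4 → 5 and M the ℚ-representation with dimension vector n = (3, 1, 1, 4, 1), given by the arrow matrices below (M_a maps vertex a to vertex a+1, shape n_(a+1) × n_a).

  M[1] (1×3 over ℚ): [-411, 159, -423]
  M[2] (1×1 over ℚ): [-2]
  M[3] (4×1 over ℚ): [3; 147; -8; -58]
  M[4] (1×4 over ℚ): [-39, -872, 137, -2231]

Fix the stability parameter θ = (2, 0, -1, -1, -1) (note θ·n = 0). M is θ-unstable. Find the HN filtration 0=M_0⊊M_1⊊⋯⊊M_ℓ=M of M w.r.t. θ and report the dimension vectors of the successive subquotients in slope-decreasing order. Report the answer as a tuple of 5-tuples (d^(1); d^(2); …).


Barcode: M ≅ I[1,1]^2, I[1,5], I[4,4]^3. HN layers by μ_θ (3 steps, strictly decreasing):
  μ^(1)=2; μ^(2)=-1/5; μ^(3)=-1

((2, 0, 0, 0, 0); (1, 1, 1, 1, 1); (0, 0, 0, 3, 0))


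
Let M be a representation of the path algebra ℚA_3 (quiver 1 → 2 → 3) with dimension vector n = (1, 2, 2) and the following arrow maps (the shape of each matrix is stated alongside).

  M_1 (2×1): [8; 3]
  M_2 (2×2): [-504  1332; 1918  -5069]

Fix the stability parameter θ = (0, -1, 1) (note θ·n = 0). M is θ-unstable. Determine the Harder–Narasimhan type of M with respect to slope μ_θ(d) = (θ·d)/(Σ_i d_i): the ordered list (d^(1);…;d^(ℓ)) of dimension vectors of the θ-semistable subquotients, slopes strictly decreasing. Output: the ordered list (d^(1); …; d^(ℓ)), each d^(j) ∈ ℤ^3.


Barcode: M ≅ I[1,3], I[2,2], I[3,3]. HN layers by μ_θ (3 steps, strictly decreasing):
  μ^(1)=1; μ^(2)=-1/2; μ^(3)=-1

((0, 0, 2); (1, 1, 0); (0, 1, 0))


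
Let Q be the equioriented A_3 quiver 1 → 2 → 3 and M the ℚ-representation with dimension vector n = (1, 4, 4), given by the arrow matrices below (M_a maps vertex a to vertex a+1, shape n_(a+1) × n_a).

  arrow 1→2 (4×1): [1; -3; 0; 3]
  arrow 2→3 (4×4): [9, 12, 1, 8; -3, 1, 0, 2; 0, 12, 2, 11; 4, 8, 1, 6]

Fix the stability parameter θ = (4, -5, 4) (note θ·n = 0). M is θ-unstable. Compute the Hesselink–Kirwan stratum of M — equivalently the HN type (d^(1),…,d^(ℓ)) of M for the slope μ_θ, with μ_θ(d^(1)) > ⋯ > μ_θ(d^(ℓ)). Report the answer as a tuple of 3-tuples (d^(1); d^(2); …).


Barcode: M ≅ I[1,3], I[2,3]^3. HN layers by μ_θ (3 steps, strictly decreasing):
  μ^(1)=4; μ^(2)=-1/2; μ^(3)=-5

((0, 0, 4); (1, 1, 0); (0, 3, 0))
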